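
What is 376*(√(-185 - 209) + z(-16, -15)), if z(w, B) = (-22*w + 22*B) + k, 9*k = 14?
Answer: 79712/9 + 376*I*√394 ≈ 8856.9 + 7463.4*I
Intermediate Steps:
k = 14/9 (k = (⅑)*14 = 14/9 ≈ 1.5556)
z(w, B) = 14/9 - 22*w + 22*B (z(w, B) = (-22*w + 22*B) + 14/9 = 14/9 - 22*w + 22*B)
376*(√(-185 - 209) + z(-16, -15)) = 376*(√(-185 - 209) + (14/9 - 22*(-16) + 22*(-15))) = 376*(√(-394) + (14/9 + 352 - 330)) = 376*(I*√394 + 212/9) = 376*(212/9 + I*√394) = 79712/9 + 376*I*√394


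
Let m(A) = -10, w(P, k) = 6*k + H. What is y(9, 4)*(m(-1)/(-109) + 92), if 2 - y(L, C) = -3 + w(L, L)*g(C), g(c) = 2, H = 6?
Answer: -1154370/109 ≈ -10591.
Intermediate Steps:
w(P, k) = 6 + 6*k (w(P, k) = 6*k + 6 = 6 + 6*k)
y(L, C) = -7 - 12*L (y(L, C) = 2 - (-3 + (6 + 6*L)*2) = 2 - (-3 + (12 + 12*L)) = 2 - (9 + 12*L) = 2 + (-9 - 12*L) = -7 - 12*L)
y(9, 4)*(m(-1)/(-109) + 92) = (-7 - 12*9)*(-10/(-109) + 92) = (-7 - 108)*(-10*(-1/109) + 92) = -115*(10/109 + 92) = -115*10038/109 = -1154370/109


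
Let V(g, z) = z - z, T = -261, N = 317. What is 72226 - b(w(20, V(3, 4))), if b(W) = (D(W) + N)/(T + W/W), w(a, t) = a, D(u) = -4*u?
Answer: 18778997/260 ≈ 72227.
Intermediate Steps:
V(g, z) = 0
b(W) = -317/260 + W/65 (b(W) = (-4*W + 317)/(-261 + W/W) = (317 - 4*W)/(-261 + 1) = (317 - 4*W)/(-260) = (317 - 4*W)*(-1/260) = -317/260 + W/65)
72226 - b(w(20, V(3, 4))) = 72226 - (-317/260 + (1/65)*20) = 72226 - (-317/260 + 4/13) = 72226 - 1*(-237/260) = 72226 + 237/260 = 18778997/260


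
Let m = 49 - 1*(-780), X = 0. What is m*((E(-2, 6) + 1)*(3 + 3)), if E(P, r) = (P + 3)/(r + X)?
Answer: 5803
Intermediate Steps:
m = 829 (m = 49 + 780 = 829)
E(P, r) = (3 + P)/r (E(P, r) = (P + 3)/(r + 0) = (3 + P)/r)
m*((E(-2, 6) + 1)*(3 + 3)) = 829*(((3 - 2)/6 + 1)*(3 + 3)) = 829*(((⅙)*1 + 1)*6) = 829*((⅙ + 1)*6) = 829*((7/6)*6) = 829*7 = 5803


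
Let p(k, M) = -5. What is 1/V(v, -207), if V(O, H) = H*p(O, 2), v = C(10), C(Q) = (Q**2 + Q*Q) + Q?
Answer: 1/1035 ≈ 0.00096618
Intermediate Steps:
C(Q) = Q + 2*Q**2 (C(Q) = (Q**2 + Q**2) + Q = 2*Q**2 + Q = Q + 2*Q**2)
v = 210 (v = 10*(1 + 2*10) = 10*(1 + 20) = 10*21 = 210)
V(O, H) = -5*H (V(O, H) = H*(-5) = -5*H)
1/V(v, -207) = 1/(-5*(-207)) = 1/1035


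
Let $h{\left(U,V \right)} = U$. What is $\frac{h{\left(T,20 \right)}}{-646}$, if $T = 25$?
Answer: $- \frac{25}{646} \approx -0.0387$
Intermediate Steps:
$\frac{h{\left(T,20 \right)}}{-646} = \frac{25}{-646} = 25 \left(- \frac{1}{646}\right) = - \frac{25}{646}$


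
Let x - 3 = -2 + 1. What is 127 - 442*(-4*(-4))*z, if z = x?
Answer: -14017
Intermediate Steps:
x = 2 (x = 3 + (-2 + 1) = 3 - 1 = 2)
z = 2
127 - 442*(-4*(-4))*z = 127 - 442*(-4*(-4))*2 = 127 - 7072*2 = 127 - 442*32 = 127 - 14144 = -14017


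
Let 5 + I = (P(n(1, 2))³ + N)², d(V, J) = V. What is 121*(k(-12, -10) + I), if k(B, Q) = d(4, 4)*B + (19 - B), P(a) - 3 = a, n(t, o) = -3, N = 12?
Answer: 14762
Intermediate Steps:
P(a) = 3 + a
k(B, Q) = 19 + 3*B (k(B, Q) = 4*B + (19 - B) = 19 + 3*B)
I = 139 (I = -5 + ((3 - 3)³ + 12)² = -5 + (0³ + 12)² = -5 + (0 + 12)² = -5 + 12² = -5 + 144 = 139)
121*(k(-12, -10) + I) = 121*((19 + 3*(-12)) + 139) = 121*((19 - 36) + 139) = 121*(-17 + 139) = 121*122 = 14762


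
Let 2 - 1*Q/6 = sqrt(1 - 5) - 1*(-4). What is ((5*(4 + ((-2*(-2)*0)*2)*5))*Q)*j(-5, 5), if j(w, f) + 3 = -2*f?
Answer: 3120 + 3120*I ≈ 3120.0 + 3120.0*I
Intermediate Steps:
j(w, f) = -3 - 2*f
Q = -12 - 12*I (Q = 12 - 6*(sqrt(1 - 5) - 1*(-4)) = 12 - 6*(sqrt(-4) + 4) = 12 - 6*(2*I + 4) = 12 - 6*(4 + 2*I) = 12 + (-24 - 12*I) = -12 - 12*I ≈ -12.0 - 12.0*I)
((5*(4 + ((-2*(-2)*0)*2)*5))*Q)*j(-5, 5) = ((5*(4 + ((-2*(-2)*0)*2)*5))*(-12 - 12*I))*(-3 - 2*5) = ((5*(4 + ((4*0)*2)*5))*(-12 - 12*I))*(-3 - 10) = ((5*(4 + (0*2)*5))*(-12 - 12*I))*(-13) = ((5*(4 + 0*5))*(-12 - 12*I))*(-13) = ((5*(4 + 0))*(-12 - 12*I))*(-13) = ((5*4)*(-12 - 12*I))*(-13) = (20*(-12 - 12*I))*(-13) = (-240 - 240*I)*(-13) = 3120 + 3120*I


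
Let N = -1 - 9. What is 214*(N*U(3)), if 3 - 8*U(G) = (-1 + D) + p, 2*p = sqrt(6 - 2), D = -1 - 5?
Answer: -4815/2 ≈ -2407.5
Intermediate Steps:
D = -6
p = 1 (p = sqrt(6 - 2)/2 = sqrt(4)/2 = (1/2)*2 = 1)
N = -10
U(G) = 9/8 (U(G) = 3/8 - ((-1 - 6) + 1)/8 = 3/8 - (-7 + 1)/8 = 3/8 - 1/8*(-6) = 3/8 + 3/4 = 9/8)
214*(N*U(3)) = 214*(-10*9/8) = 214*(-45/4) = -4815/2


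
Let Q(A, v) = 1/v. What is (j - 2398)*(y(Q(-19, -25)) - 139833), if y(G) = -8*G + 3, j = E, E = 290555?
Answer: -1007322527494/25 ≈ -4.0293e+10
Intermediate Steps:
j = 290555
y(G) = 3 - 8*G
(j - 2398)*(y(Q(-19, -25)) - 139833) = (290555 - 2398)*((3 - 8/(-25)) - 139833) = 288157*((3 - 8*(-1/25)) - 139833) = 288157*((3 + 8/25) - 139833) = 288157*(83/25 - 139833) = 288157*(-3495742/25) = -1007322527494/25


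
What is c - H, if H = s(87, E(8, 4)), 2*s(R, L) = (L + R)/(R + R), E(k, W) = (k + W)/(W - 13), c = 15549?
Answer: 16232899/1044 ≈ 15549.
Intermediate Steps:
E(k, W) = (W + k)/(-13 + W)
s(R, L) = (L + R)/(4*R) (s(R, L) = ((L + R)/(R + R))/2 = ((L + R)/((2*R)))/2 = ((L + R)*(1/(2*R)))/2 = ((L + R)/(2*R))/2 = (L + R)/(4*R))
H = 257/1044 (H = (¼)*((4 + 8)/(-13 + 4) + 87)/87 = (¼)*(1/87)*(12/(-9) + 87) = (¼)*(1/87)*(-⅑*12 + 87) = (¼)*(1/87)*(-4/3 + 87) = (¼)*(1/87)*(257/3) = 257/1044 ≈ 0.24617)
c - H = 15549 - 1*257/1044 = 15549 - 257/1044 = 16232899/1044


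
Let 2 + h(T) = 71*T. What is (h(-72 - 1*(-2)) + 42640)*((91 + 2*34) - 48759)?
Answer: -1830664800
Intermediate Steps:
h(T) = -2 + 71*T
(h(-72 - 1*(-2)) + 42640)*((91 + 2*34) - 48759) = ((-2 + 71*(-72 - 1*(-2))) + 42640)*((91 + 2*34) - 48759) = ((-2 + 71*(-72 + 2)) + 42640)*((91 + 68) - 48759) = ((-2 + 71*(-70)) + 42640)*(159 - 48759) = ((-2 - 4970) + 42640)*(-48600) = (-4972 + 42640)*(-48600) = 37668*(-48600) = -1830664800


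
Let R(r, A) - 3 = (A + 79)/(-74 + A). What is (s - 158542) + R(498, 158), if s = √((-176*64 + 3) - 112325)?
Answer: -4439013/28 + I*√123586 ≈ -1.5854e+5 + 351.55*I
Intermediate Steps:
R(r, A) = 3 + (79 + A)/(-74 + A) (R(r, A) = 3 + (A + 79)/(-74 + A) = 3 + (79 + A)/(-74 + A))
s = I*√123586 (s = √((-11264 + 3) - 112325) = √(-11261 - 112325) = √(-123586) = I*√123586 ≈ 351.55*I)
(s - 158542) + R(498, 158) = (I*√123586 - 158542) + (-143 + 4*158)/(-74 + 158) = (-158542 + I*√123586) + (-143 + 632)/84 = (-158542 + I*√123586) + (1/84)*489 = (-158542 + I*√123586) + 163/28 = -4439013/28 + I*√123586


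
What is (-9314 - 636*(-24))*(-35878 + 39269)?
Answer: 20176450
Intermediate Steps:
(-9314 - 636*(-24))*(-35878 + 39269) = (-9314 + 15264)*3391 = 5950*3391 = 20176450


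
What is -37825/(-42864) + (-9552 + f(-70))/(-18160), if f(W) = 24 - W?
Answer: 68269357/48650640 ≈ 1.4033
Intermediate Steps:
-37825/(-42864) + (-9552 + f(-70))/(-18160) = -37825/(-42864) + (-9552 + (24 - 1*(-70)))/(-18160) = -37825*(-1/42864) + (-9552 + (24 + 70))*(-1/18160) = 37825/42864 + (-9552 + 94)*(-1/18160) = 37825/42864 - 9458*(-1/18160) = 37825/42864 + 4729/9080 = 68269357/48650640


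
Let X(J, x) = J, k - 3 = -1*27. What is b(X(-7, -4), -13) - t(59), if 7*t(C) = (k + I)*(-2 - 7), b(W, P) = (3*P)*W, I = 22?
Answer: 1893/7 ≈ 270.43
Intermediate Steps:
k = -24 (k = 3 - 1*27 = 3 - 27 = -24)
b(W, P) = 3*P*W
t(C) = 18/7 (t(C) = ((-24 + 22)*(-2 - 7))/7 = (-2*(-9))/7 = (1/7)*18 = 18/7)
b(X(-7, -4), -13) - t(59) = 3*(-13)*(-7) - 1*18/7 = 273 - 18/7 = 1893/7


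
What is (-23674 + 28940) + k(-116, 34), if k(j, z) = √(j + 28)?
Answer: 5266 + 2*I*√22 ≈ 5266.0 + 9.3808*I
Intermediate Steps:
k(j, z) = √(28 + j)
(-23674 + 28940) + k(-116, 34) = (-23674 + 28940) + √(28 - 116) = 5266 + √(-88) = 5266 + 2*I*√22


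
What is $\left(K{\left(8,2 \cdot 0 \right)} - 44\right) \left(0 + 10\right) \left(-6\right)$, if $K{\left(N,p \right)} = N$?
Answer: $2160$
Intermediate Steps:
$\left(K{\left(8,2 \cdot 0 \right)} - 44\right) \left(0 + 10\right) \left(-6\right) = \left(8 - 44\right) \left(0 + 10\right) \left(-6\right) = - 36 \cdot 10 \left(-6\right) = \left(-36\right) \left(-60\right) = 2160$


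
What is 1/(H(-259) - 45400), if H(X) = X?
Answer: -1/45659 ≈ -2.1901e-5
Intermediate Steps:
1/(H(-259) - 45400) = 1/(-259 - 45400) = 1/(-45659) = -1/45659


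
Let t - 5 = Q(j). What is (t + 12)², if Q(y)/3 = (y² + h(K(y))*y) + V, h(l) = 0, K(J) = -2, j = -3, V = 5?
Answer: 3481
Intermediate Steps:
Q(y) = 15 + 3*y² (Q(y) = 3*((y² + 0*y) + 5) = 3*((y² + 0) + 5) = 3*(y² + 5) = 3*(5 + y²) = 15 + 3*y²)
t = 47 (t = 5 + (15 + 3*(-3)²) = 5 + (15 + 3*9) = 5 + (15 + 27) = 5 + 42 = 47)
(t + 12)² = (47 + 12)² = 59² = 3481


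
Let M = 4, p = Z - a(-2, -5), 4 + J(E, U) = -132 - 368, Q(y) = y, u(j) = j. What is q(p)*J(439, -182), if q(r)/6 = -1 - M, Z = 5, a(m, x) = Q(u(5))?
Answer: 15120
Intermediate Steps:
a(m, x) = 5
J(E, U) = -504 (J(E, U) = -4 + (-132 - 368) = -4 - 500 = -504)
p = 0 (p = 5 - 1*5 = 5 - 5 = 0)
q(r) = -30 (q(r) = 6*(-1 - 1*4) = 6*(-1 - 4) = 6*(-5) = -30)
q(p)*J(439, -182) = -30*(-504) = 15120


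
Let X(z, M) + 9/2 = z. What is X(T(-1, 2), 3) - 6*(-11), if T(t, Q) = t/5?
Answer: 613/10 ≈ 61.300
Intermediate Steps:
T(t, Q) = t/5 (T(t, Q) = t*(1/5) = t/5)
X(z, M) = -9/2 + z
X(T(-1, 2), 3) - 6*(-11) = (-9/2 + (1/5)*(-1)) - 6*(-11) = (-9/2 - 1/5) + 66 = -47/10 + 66 = 613/10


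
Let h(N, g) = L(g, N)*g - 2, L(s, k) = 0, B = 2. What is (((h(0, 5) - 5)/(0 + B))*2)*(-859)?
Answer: 6013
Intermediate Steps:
h(N, g) = -2 (h(N, g) = 0*g - 2 = 0 - 2 = -2)
(((h(0, 5) - 5)/(0 + B))*2)*(-859) = (((-2 - 5)/(0 + 2))*2)*(-859) = (-7/2*2)*(-859) = (-7*½*2)*(-859) = -7/2*2*(-859) = -7*(-859) = 6013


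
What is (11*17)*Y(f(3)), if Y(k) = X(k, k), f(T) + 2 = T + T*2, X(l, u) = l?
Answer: 1309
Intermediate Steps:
f(T) = -2 + 3*T (f(T) = -2 + (T + T*2) = -2 + (T + 2*T) = -2 + 3*T)
Y(k) = k
(11*17)*Y(f(3)) = (11*17)*(-2 + 3*3) = 187*(-2 + 9) = 187*7 = 1309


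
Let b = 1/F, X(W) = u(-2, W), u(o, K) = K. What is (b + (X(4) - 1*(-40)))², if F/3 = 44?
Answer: 33744481/17424 ≈ 1936.7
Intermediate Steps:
F = 132 (F = 3*44 = 132)
X(W) = W
b = 1/132 ≈ 0.0075758
(b + (X(4) - 1*(-40)))² = (1/132 + (4 - 1*(-40)))² = (1/132 + (4 + 40))² = (1/132 + 44)² = (5809/132)² = 33744481/17424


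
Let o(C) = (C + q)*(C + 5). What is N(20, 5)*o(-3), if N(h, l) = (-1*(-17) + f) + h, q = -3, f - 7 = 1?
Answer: -540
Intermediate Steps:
f = 8 (f = 7 + 1 = 8)
N(h, l) = 25 + h (N(h, l) = (-1*(-17) + 8) + h = (17 + 8) + h = 25 + h)
o(C) = (-3 + C)*(5 + C) (o(C) = (C - 3)*(C + 5) = (-3 + C)*(5 + C))
N(20, 5)*o(-3) = (25 + 20)*(-15 + (-3)**2 + 2*(-3)) = 45*(-15 + 9 - 6) = 45*(-12) = -540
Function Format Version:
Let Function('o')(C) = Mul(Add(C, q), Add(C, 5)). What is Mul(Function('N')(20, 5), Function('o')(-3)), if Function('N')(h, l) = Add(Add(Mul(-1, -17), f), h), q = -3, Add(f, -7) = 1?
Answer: -540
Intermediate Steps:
f = 8 (f = Add(7, 1) = 8)
Function('N')(h, l) = Add(25, h) (Function('N')(h, l) = Add(Add(Mul(-1, -17), 8), h) = Add(Add(17, 8), h) = Add(25, h))
Function('o')(C) = Mul(Add(-3, C), Add(5, C)) (Function('o')(C) = Mul(Add(C, -3), Add(C, 5)) = Mul(Add(-3, C), Add(5, C)))
Mul(Function('N')(20, 5), Function('o')(-3)) = Mul(Add(25, 20), Add(-15, Pow(-3, 2), Mul(2, -3))) = Mul(45, Add(-15, 9, -6)) = Mul(45, -12) = -540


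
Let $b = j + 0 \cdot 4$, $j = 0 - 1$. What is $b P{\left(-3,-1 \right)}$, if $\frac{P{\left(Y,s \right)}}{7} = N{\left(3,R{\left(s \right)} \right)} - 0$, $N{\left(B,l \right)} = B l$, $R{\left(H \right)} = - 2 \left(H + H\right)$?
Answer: $-84$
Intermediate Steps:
$j = -1$ ($j = 0 - 1 = -1$)
$b = -1$ ($b = -1 + 0 \cdot 4 = -1 + 0 = -1$)
$R{\left(H \right)} = - 4 H$ ($R{\left(H \right)} = - 2 \cdot 2 H = - 4 H$)
$P{\left(Y,s \right)} = - 84 s$ ($P{\left(Y,s \right)} = 7 \left(3 \left(- 4 s\right) - 0\right) = 7 \left(- 12 s + 0\right) = 7 \left(- 12 s\right) = - 84 s$)
$b P{\left(-3,-1 \right)} = - \left(-84\right) \left(-1\right) = \left(-1\right) 84 = -84$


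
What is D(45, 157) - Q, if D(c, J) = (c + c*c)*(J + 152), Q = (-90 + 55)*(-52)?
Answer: 637810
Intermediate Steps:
Q = 1820 (Q = -35*(-52) = 1820)
D(c, J) = (152 + J)*(c + c²) (D(c, J) = (c + c²)*(152 + J) = (152 + J)*(c + c²))
D(45, 157) - Q = 45*(152 + 157 + 152*45 + 157*45) - 1*1820 = 45*(152 + 157 + 6840 + 7065) - 1820 = 45*14214 - 1820 = 639630 - 1820 = 637810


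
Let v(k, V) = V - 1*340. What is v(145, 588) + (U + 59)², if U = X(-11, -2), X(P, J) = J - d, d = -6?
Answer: 4217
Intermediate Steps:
X(P, J) = 6 + J (X(P, J) = J - 1*(-6) = J + 6 = 6 + J)
U = 4 (U = 6 - 2 = 4)
v(k, V) = -340 + V (v(k, V) = V - 340 = -340 + V)
v(145, 588) + (U + 59)² = (-340 + 588) + (4 + 59)² = 248 + 63² = 248 + 3969 = 4217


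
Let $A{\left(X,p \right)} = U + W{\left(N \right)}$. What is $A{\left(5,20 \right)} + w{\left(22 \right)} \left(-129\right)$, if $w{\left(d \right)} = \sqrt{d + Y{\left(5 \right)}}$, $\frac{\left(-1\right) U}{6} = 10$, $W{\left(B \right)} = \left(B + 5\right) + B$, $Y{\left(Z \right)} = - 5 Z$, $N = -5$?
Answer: $-65 - 129 i \sqrt{3} \approx -65.0 - 223.43 i$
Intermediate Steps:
$W{\left(B \right)} = 5 + 2 B$ ($W{\left(B \right)} = \left(5 + B\right) + B = 5 + 2 B$)
$U = -60$ ($U = \left(-6\right) 10 = -60$)
$w{\left(d \right)} = \sqrt{-25 + d}$ ($w{\left(d \right)} = \sqrt{d - 25} = \sqrt{-25 + d}$)
$A{\left(X,p \right)} = -65$ ($A{\left(X,p \right)} = -60 + \left(5 + 2 \left(-5\right)\right) = -60 + \left(5 - 10\right) = -60 - 5 = -65$)
$A{\left(5,20 \right)} + w{\left(22 \right)} \left(-129\right) = -65 + \sqrt{-25 + 22} \left(-129\right) = -65 + \sqrt{-3} \left(-129\right) = -65 + i \sqrt{3} \left(-129\right) = -65 - 129 i \sqrt{3}$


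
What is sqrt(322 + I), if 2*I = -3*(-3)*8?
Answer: sqrt(358) ≈ 18.921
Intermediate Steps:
I = 36 (I = (-3*(-3)*8)/2 = (9*8)/2 = (1/2)*72 = 36)
sqrt(322 + I) = sqrt(322 + 36) = sqrt(358)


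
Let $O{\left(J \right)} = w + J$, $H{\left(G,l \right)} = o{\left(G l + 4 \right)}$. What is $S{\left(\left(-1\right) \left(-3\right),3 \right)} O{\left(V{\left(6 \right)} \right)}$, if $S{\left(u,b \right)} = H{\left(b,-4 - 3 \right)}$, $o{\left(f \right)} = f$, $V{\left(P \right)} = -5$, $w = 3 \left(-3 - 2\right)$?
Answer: $340$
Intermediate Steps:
$w = -15$ ($w = 3 \left(-5\right) = -15$)
$H{\left(G,l \right)} = 4 + G l$ ($H{\left(G,l \right)} = G l + 4 = 4 + G l$)
$S{\left(u,b \right)} = 4 - 7 b$ ($S{\left(u,b \right)} = 4 + b \left(-4 - 3\right) = 4 + b \left(-7\right) = 4 - 7 b$)
$O{\left(J \right)} = -15 + J$
$S{\left(\left(-1\right) \left(-3\right),3 \right)} O{\left(V{\left(6 \right)} \right)} = \left(4 - 21\right) \left(-15 - 5\right) = \left(4 - 21\right) \left(-20\right) = \left(-17\right) \left(-20\right) = 340$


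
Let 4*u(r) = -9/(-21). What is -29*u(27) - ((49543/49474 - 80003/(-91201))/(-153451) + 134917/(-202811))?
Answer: -62345087451612128381/25531431462162957548 ≈ -2.4419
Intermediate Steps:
u(r) = 3/28 (u(r) = (-9/(-21))/4 = (-9*(-1/21))/4 = (¼)*(3/7) = 3/28)
-29*u(27) - ((49543/49474 - 80003/(-91201))/(-153451) + 134917/(-202811)) = -29*3/28 - ((49543/49474 - 80003/(-91201))/(-153451) + 134917/(-202811)) = -87/28 - ((49543*(1/49474) - 80003*(-1/91201))*(-1/153451) + 134917*(-1/202811)) = -87/28 - ((49543/49474 + 7273/8291)*(-1/153451) - 134917/202811) = -87/28 - ((770585415/410188934)*(-1/153451) - 134917/202811) = -87/28 - (-770585415/62943902111234 - 134917/202811) = -87/28 - 1*(-8492358724339959143/12765715731081478774) = -87/28 + 8492358724339959143/12765715731081478774 = -62345087451612128381/25531431462162957548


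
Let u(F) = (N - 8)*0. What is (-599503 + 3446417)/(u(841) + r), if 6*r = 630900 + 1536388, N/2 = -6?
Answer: 4270371/541822 ≈ 7.8815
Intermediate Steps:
N = -12 (N = 2*(-6) = -12)
u(F) = 0 (u(F) = (-12 - 8)*0 = -20*0 = 0)
r = 1083644/3 (r = (630900 + 1536388)/6 = (⅙)*2167288 = 1083644/3 ≈ 3.6121e+5)
(-599503 + 3446417)/(u(841) + r) = (-599503 + 3446417)/(0 + 1083644/3) = 2846914/(1083644/3) = 2846914*(3/1083644) = 4270371/541822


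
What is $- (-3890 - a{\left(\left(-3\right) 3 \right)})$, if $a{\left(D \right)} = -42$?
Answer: $3848$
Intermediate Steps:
$- (-3890 - a{\left(\left(-3\right) 3 \right)}) = - (-3890 - -42) = - (-3890 + 42) = \left(-1\right) \left(-3848\right) = 3848$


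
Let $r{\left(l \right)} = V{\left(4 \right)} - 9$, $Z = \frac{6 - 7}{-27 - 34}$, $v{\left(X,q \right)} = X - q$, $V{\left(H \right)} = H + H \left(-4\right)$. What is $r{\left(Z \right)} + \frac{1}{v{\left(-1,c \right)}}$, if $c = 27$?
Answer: $- \frac{589}{28} \approx -21.036$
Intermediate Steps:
$V{\left(H \right)} = - 3 H$ ($V{\left(H \right)} = H - 4 H = - 3 H$)
$Z = \frac{1}{61}$ ($Z = - \frac{1}{-61} = \left(-1\right) \left(- \frac{1}{61}\right) = \frac{1}{61} \approx 0.016393$)
$r{\left(l \right)} = -21$ ($r{\left(l \right)} = \left(-3\right) 4 - 9 = -12 - 9 = -21$)
$r{\left(Z \right)} + \frac{1}{v{\left(-1,c \right)}} = -21 + \frac{1}{-1 - 27} = -21 + \frac{1}{-28} = -21 - \frac{1}{28} = - \frac{589}{28}$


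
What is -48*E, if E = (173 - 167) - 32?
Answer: 1248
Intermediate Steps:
E = -26 (E = 6 - 32 = -26)
-48*E = -48*(-26) = 1248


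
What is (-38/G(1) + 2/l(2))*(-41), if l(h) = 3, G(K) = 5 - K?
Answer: 2173/6 ≈ 362.17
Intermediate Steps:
(-38/G(1) + 2/l(2))*(-41) = (-38/(5 - 1*1) + 2/3)*(-41) = (-38/(5 - 1) + 2*(⅓))*(-41) = (-38/4 + ⅔)*(-41) = (-38*¼ + ⅔)*(-41) = (-19/2 + ⅔)*(-41) = -53/6*(-41) = 2173/6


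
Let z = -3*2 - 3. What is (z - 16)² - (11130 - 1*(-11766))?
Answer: -22271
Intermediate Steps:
z = -9 (z = -6 - 3 = -9)
(z - 16)² - (11130 - 1*(-11766)) = (-9 - 16)² - (11130 - 1*(-11766)) = (-25)² - (11130 + 11766) = 625 - 1*22896 = 625 - 22896 = -22271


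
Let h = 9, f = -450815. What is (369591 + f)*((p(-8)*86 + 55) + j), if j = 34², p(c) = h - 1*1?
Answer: -154244376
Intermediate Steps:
p(c) = 8 (p(c) = 9 - 1*1 = 9 - 1 = 8)
j = 1156
(369591 + f)*((p(-8)*86 + 55) + j) = (369591 - 450815)*((8*86 + 55) + 1156) = -81224*((688 + 55) + 1156) = -81224*(743 + 1156) = -81224*1899 = -154244376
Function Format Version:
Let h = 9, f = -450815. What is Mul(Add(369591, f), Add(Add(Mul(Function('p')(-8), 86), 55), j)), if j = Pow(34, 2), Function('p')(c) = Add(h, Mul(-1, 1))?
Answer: -154244376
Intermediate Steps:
Function('p')(c) = 8 (Function('p')(c) = Add(9, Mul(-1, 1)) = Add(9, -1) = 8)
j = 1156
Mul(Add(369591, f), Add(Add(Mul(Function('p')(-8), 86), 55), j)) = Mul(Add(369591, -450815), Add(Add(Mul(8, 86), 55), 1156)) = Mul(-81224, Add(Add(688, 55), 1156)) = Mul(-81224, Add(743, 1156)) = Mul(-81224, 1899) = -154244376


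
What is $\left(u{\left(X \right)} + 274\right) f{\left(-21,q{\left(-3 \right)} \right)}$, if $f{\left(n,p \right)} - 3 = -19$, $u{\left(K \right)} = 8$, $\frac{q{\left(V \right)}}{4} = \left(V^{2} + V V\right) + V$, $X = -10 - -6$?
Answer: $-4512$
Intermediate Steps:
$X = -4$ ($X = -10 + 6 = -4$)
$q{\left(V \right)} = 4 V + 8 V^{2}$ ($q{\left(V \right)} = 4 \left(\left(V^{2} + V V\right) + V\right) = 4 \left(\left(V^{2} + V^{2}\right) + V\right) = 4 \left(2 V^{2} + V\right) = 4 \left(V + 2 V^{2}\right) = 4 V + 8 V^{2}$)
$f{\left(n,p \right)} = -16$ ($f{\left(n,p \right)} = 3 - 19 = -16$)
$\left(u{\left(X \right)} + 274\right) f{\left(-21,q{\left(-3 \right)} \right)} = \left(8 + 274\right) \left(-16\right) = 282 \left(-16\right) = -4512$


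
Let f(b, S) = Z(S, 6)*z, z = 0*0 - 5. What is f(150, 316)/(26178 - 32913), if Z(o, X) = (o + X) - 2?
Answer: 320/1347 ≈ 0.23757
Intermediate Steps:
Z(o, X) = -2 + X + o (Z(o, X) = (X + o) - 2 = -2 + X + o)
z = -5 (z = 0 - 5 = -5)
f(b, S) = -20 - 5*S (f(b, S) = (-2 + 6 + S)*(-5) = (4 + S)*(-5) = -20 - 5*S)
f(150, 316)/(26178 - 32913) = (-20 - 5*316)/(26178 - 32913) = (-20 - 1580)/(-6735) = -1600*(-1/6735) = 320/1347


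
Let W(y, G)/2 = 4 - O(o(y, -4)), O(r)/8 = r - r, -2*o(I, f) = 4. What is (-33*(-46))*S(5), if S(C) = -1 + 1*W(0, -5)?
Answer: 10626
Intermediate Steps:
o(I, f) = -2 (o(I, f) = -½*4 = -2)
O(r) = 0 (O(r) = 8*(r - r) = 8*0 = 0)
W(y, G) = 8 (W(y, G) = 2*(4 - 1*0) = 2*(4 + 0) = 2*4 = 8)
S(C) = 7 (S(C) = -1 + 1*8 = -1 + 8 = 7)
(-33*(-46))*S(5) = -33*(-46)*7 = 1518*7 = 10626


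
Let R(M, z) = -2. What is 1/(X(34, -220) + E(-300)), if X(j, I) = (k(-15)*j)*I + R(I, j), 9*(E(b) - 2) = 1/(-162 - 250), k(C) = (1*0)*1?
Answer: -3708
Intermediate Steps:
k(C) = 0 (k(C) = 0*1 = 0)
E(b) = 7415/3708 (E(b) = 2 + 1/(9*(-162 - 250)) = 2 + (⅑)/(-412) = 2 + (⅑)*(-1/412) = 2 - 1/3708 = 7415/3708)
X(j, I) = -2 (X(j, I) = (0*j)*I - 2 = 0*I - 2 = 0 - 2 = -2)
1/(X(34, -220) + E(-300)) = 1/(-2 + 7415/3708) = 1/(-1/3708) = -3708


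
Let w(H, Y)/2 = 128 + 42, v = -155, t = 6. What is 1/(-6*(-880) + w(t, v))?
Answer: 1/5620 ≈ 0.00017794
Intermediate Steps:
w(H, Y) = 340 (w(H, Y) = 2*(128 + 42) = 2*170 = 340)
1/(-6*(-880) + w(t, v)) = 1/(-6*(-880) + 340) = 1/(5280 + 340) = 1/5620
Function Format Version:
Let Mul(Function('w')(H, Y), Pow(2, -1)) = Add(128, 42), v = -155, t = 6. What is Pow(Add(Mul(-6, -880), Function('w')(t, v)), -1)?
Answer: Rational(1, 5620) ≈ 0.00017794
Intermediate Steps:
Function('w')(H, Y) = 340 (Function('w')(H, Y) = Mul(2, Add(128, 42)) = Mul(2, 170) = 340)
Pow(Add(Mul(-6, -880), Function('w')(t, v)), -1) = Pow(Add(Mul(-6, -880), 340), -1) = Pow(Add(5280, 340), -1) = Pow(5620, -1) = Rational(1, 5620)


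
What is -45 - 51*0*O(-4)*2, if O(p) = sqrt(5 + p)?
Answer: -45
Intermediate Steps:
-45 - 51*0*O(-4)*2 = -45 - 51*0*sqrt(5 - 4)*2 = -45 - 51*0*sqrt(1)*2 = -45 - 51*0*1*2 = -45 - 0*2 = -45 - 51*0 = -45 + 0 = -45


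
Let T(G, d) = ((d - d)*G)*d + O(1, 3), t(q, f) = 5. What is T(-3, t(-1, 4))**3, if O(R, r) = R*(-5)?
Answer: -125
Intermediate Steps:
O(R, r) = -5*R
T(G, d) = -5 (T(G, d) = ((d - d)*G)*d - 5*1 = (0*G)*d - 5 = 0*d - 5 = 0 - 5 = -5)
T(-3, t(-1, 4))**3 = (-5)**3 = -125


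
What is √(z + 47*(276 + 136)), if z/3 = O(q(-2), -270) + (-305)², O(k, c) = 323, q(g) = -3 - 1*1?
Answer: 4*√18713 ≈ 547.18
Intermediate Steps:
q(g) = -4 (q(g) = -3 - 1 = -4)
z = 280044 (z = 3*(323 + (-305)²) = 3*(323 + 93025) = 3*93348 = 280044)
√(z + 47*(276 + 136)) = √(280044 + 47*(276 + 136)) = √(280044 + 47*412) = √(280044 + 19364) = √299408 = 4*√18713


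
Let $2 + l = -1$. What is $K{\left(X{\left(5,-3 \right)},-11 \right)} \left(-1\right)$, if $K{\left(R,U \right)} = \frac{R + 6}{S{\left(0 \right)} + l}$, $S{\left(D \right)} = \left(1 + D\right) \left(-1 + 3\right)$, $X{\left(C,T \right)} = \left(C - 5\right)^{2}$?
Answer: $6$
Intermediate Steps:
$l = -3$ ($l = -2 - 1 = -3$)
$X{\left(C,T \right)} = \left(-5 + C\right)^{2}$
$S{\left(D \right)} = 2 + 2 D$ ($S{\left(D \right)} = \left(1 + D\right) 2 = 2 + 2 D$)
$K{\left(R,U \right)} = -6 - R$ ($K{\left(R,U \right)} = \frac{R + 6}{\left(2 + 2 \cdot 0\right) - 3} = \frac{6 + R}{\left(2 + 0\right) - 3} = \frac{6 + R}{2 - 3} = \frac{6 + R}{-1} = \left(6 + R\right) \left(-1\right) = -6 - R$)
$K{\left(X{\left(5,-3 \right)},-11 \right)} \left(-1\right) = \left(-6 - \left(-5 + 5\right)^{2}\right) \left(-1\right) = \left(-6 - 0^{2}\right) \left(-1\right) = \left(-6 - 0\right) \left(-1\right) = \left(-6 + 0\right) \left(-1\right) = \left(-6\right) \left(-1\right) = 6$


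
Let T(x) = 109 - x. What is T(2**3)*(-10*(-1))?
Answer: 1010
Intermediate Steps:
T(2**3)*(-10*(-1)) = (109 - 1*2**3)*(-10*(-1)) = (109 - 1*8)*10 = (109 - 8)*10 = 101*10 = 1010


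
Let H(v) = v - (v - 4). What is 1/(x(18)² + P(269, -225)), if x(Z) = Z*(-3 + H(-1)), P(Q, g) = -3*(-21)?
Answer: 1/387 ≈ 0.0025840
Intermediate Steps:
P(Q, g) = 63
H(v) = 4 (H(v) = v - (-4 + v) = v + (4 - v) = 4)
x(Z) = Z (x(Z) = Z*(-3 + 4) = Z*1 = Z)
1/(x(18)² + P(269, -225)) = 1/(18² + 63) = 1/(324 + 63) = 1/387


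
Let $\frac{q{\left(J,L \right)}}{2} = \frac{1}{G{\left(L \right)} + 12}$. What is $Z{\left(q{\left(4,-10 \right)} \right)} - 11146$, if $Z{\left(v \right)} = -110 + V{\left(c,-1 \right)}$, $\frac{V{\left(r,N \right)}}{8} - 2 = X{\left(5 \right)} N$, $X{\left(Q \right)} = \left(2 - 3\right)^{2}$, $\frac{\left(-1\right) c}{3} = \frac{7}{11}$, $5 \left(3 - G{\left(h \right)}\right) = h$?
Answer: $-11248$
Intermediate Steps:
$G{\left(h \right)} = 3 - \frac{h}{5}$
$q{\left(J,L \right)} = \frac{2}{15 - \frac{L}{5}}$ ($q{\left(J,L \right)} = \frac{2}{\left(3 - \frac{L}{5}\right) + 12} = \frac{2}{15 - \frac{L}{5}}$)
$c = - \frac{21}{11}$ ($c = - 3 \cdot \frac{7}{11} = - 3 \cdot 7 \cdot \frac{1}{11} = \left(-3\right) \frac{7}{11} = - \frac{21}{11} \approx -1.9091$)
$X{\left(Q \right)} = 1$ ($X{\left(Q \right)} = \left(-1\right)^{2} = 1$)
$V{\left(r,N \right)} = 16 + 8 N$ ($V{\left(r,N \right)} = 16 + 8 \cdot 1 N = 16 + 8 N$)
$Z{\left(v \right)} = -102$ ($Z{\left(v \right)} = -110 + \left(16 + 8 \left(-1\right)\right) = -110 + \left(16 - 8\right) = -110 + 8 = -102$)
$Z{\left(q{\left(4,-10 \right)} \right)} - 11146 = -102 - 11146 = -11248$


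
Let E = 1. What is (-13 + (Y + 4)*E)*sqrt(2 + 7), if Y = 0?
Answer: -27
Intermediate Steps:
(-13 + (Y + 4)*E)*sqrt(2 + 7) = (-13 + (0 + 4)*1)*sqrt(2 + 7) = (-13 + 4*1)*sqrt(9) = (-13 + 4)*3 = -9*3 = -27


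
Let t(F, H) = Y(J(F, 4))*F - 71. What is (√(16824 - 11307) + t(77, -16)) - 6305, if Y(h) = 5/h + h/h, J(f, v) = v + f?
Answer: -509834/81 + 3*√613 ≈ -6220.0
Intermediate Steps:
J(f, v) = f + v
Y(h) = 1 + 5/h (Y(h) = 5/h + 1 = 1 + 5/h)
t(F, H) = -71 + F*(9 + F)/(4 + F) (t(F, H) = ((5 + (F + 4))/(F + 4))*F - 71 = ((5 + (4 + F))/(4 + F))*F - 71 = ((9 + F)/(4 + F))*F - 71 = F*(9 + F)/(4 + F) - 71 = -71 + F*(9 + F)/(4 + F))
(√(16824 - 11307) + t(77, -16)) - 6305 = (√(16824 - 11307) + (-284 + 77² - 62*77)/(4 + 77)) - 6305 = (√5517 + (-284 + 5929 - 4774)/81) - 6305 = (3*√613 + (1/81)*871) - 6305 = (3*√613 + 871/81) - 6305 = (871/81 + 3*√613) - 6305 = -509834/81 + 3*√613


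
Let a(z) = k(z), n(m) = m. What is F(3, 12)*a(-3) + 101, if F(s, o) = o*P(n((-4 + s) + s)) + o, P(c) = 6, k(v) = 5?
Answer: 521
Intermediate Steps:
a(z) = 5
F(s, o) = 7*o (F(s, o) = o*6 + o = 6*o + o = 7*o)
F(3, 12)*a(-3) + 101 = (7*12)*5 + 101 = 84*5 + 101 = 420 + 101 = 521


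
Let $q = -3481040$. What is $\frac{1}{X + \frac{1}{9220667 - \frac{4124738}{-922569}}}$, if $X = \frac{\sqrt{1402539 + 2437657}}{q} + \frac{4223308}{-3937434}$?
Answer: $- \frac{911353477387745200989944378693226523963015050100800}{977521142574286619052069596716980294778119712100719} + \frac{488166994493319782175929227121374089147899880 \sqrt{960049}}{977521142574286619052069596716980294778119712100719} \approx -0.93182$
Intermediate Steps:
$X = - \frac{2111654}{1968717} - \frac{\sqrt{960049}}{1740520}$ ($X = \frac{\sqrt{1402539 + 2437657}}{-3481040} + \frac{4223308}{-3937434} = \sqrt{3840196} \left(- \frac{1}{3481040}\right) + 4223308 \left(- \frac{1}{3937434}\right) = 2 \sqrt{960049} \left(- \frac{1}{3481040}\right) - \frac{2111654}{1968717} = - \frac{\sqrt{960049}}{1740520} - \frac{2111654}{1968717} = - \frac{2111654}{1968717} - \frac{\sqrt{960049}}{1740520} \approx -1.0732$)
$\frac{1}{X + \frac{1}{9220667 - \frac{4124738}{-922569}}} = \frac{1}{\left(- \frac{2111654}{1968717} - \frac{\sqrt{960049}}{1740520}\right) + \frac{1}{9220667 - \frac{4124738}{-922569}}} = \frac{1}{\left(- \frac{2111654}{1968717} - \frac{\sqrt{960049}}{1740520}\right) + \frac{1}{9220667 - - \frac{4124738}{922569}}} = \frac{1}{\left(- \frac{2111654}{1968717} - \frac{\sqrt{960049}}{1740520}\right) + \frac{1}{9220667 + \frac{4124738}{922569}}} = \frac{1}{\left(- \frac{2111654}{1968717} - \frac{\sqrt{960049}}{1740520}\right) + \frac{1}{\frac{8506705658261}{922569}}} = \frac{1}{\left(- \frac{2111654}{1968717} - \frac{\sqrt{960049}}{1740520}\right) + \frac{922569}{8506705658261}} = \frac{1}{- \frac{17963217213812199721}{16747296043414621137} - \frac{\sqrt{960049}}{1740520}}$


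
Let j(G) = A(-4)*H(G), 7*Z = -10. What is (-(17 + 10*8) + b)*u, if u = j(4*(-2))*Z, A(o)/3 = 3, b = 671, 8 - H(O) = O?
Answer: -118080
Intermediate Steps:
H(O) = 8 - O
A(o) = 9 (A(o) = 3*3 = 9)
Z = -10/7 (Z = (⅐)*(-10) = -10/7 ≈ -1.4286)
j(G) = 72 - 9*G (j(G) = 9*(8 - G) = 72 - 9*G)
u = -1440/7 (u = (72 - 36*(-2))*(-10/7) = (72 - 9*(-8))*(-10/7) = (72 + 72)*(-10/7) = 144*(-10/7) = -1440/7 ≈ -205.71)
(-(17 + 10*8) + b)*u = (-(17 + 10*8) + 671)*(-1440/7) = (-(17 + 80) + 671)*(-1440/7) = (-1*97 + 671)*(-1440/7) = (-97 + 671)*(-1440/7) = 574*(-1440/7) = -118080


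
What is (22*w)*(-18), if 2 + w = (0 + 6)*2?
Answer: -3960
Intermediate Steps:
w = 10 (w = -2 + (0 + 6)*2 = -2 + 6*2 = -2 + 12 = 10)
(22*w)*(-18) = (22*10)*(-18) = 220*(-18) = -3960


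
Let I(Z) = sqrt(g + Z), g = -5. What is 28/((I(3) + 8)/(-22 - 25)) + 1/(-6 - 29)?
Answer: (-sqrt(2) + 46068*I)/(35*(sqrt(2) - 8*I)) ≈ -159.54 + 28.199*I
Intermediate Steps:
I(Z) = sqrt(-5 + Z)
28/((I(3) + 8)/(-22 - 25)) + 1/(-6 - 29) = 28/((sqrt(-5 + 3) + 8)/(-22 - 25)) + 1/(-6 - 29) = 28/((sqrt(-2) + 8)/(-47)) + 1/(-35) = 28/((I*sqrt(2) + 8)*(-1/47)) - 1/35 = 28/((8 + I*sqrt(2))*(-1/47)) - 1/35 = 28/(-8/47 - I*sqrt(2)/47) - 1/35 = -1/35 + 28/(-8/47 - I*sqrt(2)/47)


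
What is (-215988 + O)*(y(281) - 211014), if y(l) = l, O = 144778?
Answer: 15006296930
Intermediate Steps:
(-215988 + O)*(y(281) - 211014) = (-215988 + 144778)*(281 - 211014) = -71210*(-210733) = 15006296930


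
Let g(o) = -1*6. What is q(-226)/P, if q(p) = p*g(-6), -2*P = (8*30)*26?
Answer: -113/260 ≈ -0.43462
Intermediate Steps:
P = -3120 (P = -8*30*26/2 = -120*26 = -1/2*6240 = -3120)
g(o) = -6
q(p) = -6*p (q(p) = p*(-6) = -6*p)
q(-226)/P = -6*(-226)/(-3120) = 1356*(-1/3120) = -113/260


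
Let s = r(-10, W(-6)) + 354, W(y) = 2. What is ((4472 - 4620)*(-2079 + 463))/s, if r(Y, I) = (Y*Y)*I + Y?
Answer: 7474/17 ≈ 439.65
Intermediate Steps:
r(Y, I) = Y + I*Y² (r(Y, I) = Y²*I + Y = I*Y² + Y = Y + I*Y²)
s = 544 (s = -10*(1 + 2*(-10)) + 354 = -10*(1 - 20) + 354 = -10*(-19) + 354 = 190 + 354 = 544)
((4472 - 4620)*(-2079 + 463))/s = ((4472 - 4620)*(-2079 + 463))/544 = -148*(-1616)*(1/544) = 239168*(1/544) = 7474/17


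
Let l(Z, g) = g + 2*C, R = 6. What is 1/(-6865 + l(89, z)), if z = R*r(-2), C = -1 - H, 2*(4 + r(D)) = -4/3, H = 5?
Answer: -1/6905 ≈ -0.00014482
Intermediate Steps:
r(D) = -14/3 (r(D) = -4 + (-4/3)/2 = -4 + (-4*1/3)/2 = -4 + (1/2)*(-4/3) = -4 - 2/3 = -14/3)
C = -6 (C = -1 - 1*5 = -1 - 5 = -6)
z = -28 (z = 6*(-14/3) = -28)
l(Z, g) = -12 + g (l(Z, g) = g + 2*(-6) = g - 12 = -12 + g)
1/(-6865 + l(89, z)) = 1/(-6865 + (-12 - 28)) = 1/(-6865 - 40) = 1/(-6905) = -1/6905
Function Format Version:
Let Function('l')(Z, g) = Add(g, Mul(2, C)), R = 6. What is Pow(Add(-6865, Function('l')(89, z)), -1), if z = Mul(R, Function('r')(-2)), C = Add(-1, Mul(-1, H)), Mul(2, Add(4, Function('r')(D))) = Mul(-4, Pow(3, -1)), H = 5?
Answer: Rational(-1, 6905) ≈ -0.00014482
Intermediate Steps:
Function('r')(D) = Rational(-14, 3) (Function('r')(D) = Add(-4, Mul(Rational(1, 2), Mul(-4, Pow(3, -1)))) = Add(-4, Mul(Rational(1, 2), Mul(-4, Rational(1, 3)))) = Add(-4, Mul(Rational(1, 2), Rational(-4, 3))) = Add(-4, Rational(-2, 3)) = Rational(-14, 3))
C = -6 (C = Add(-1, Mul(-1, 5)) = Add(-1, -5) = -6)
z = -28 (z = Mul(6, Rational(-14, 3)) = -28)
Function('l')(Z, g) = Add(-12, g) (Function('l')(Z, g) = Add(g, Mul(2, -6)) = Add(g, -12) = Add(-12, g))
Pow(Add(-6865, Function('l')(89, z)), -1) = Pow(Add(-6865, Add(-12, -28)), -1) = Pow(Add(-6865, -40), -1) = Pow(-6905, -1) = Rational(-1, 6905)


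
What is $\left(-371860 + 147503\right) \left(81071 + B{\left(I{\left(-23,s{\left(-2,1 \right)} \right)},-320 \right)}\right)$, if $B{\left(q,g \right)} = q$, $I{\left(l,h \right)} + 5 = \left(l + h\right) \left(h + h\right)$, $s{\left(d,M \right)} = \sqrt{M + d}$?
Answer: $-18187275848 + 10320422 i \approx -1.8187 \cdot 10^{10} + 1.032 \cdot 10^{7} i$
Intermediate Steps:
$I{\left(l,h \right)} = -5 + 2 h \left(h + l\right)$ ($I{\left(l,h \right)} = -5 + \left(l + h\right) \left(h + h\right) = -5 + \left(h + l\right) 2 h = -5 + 2 h \left(h + l\right)$)
$\left(-371860 + 147503\right) \left(81071 + B{\left(I{\left(-23,s{\left(-2,1 \right)} \right)},-320 \right)}\right) = \left(-371860 + 147503\right) \left(81071 + \left(-5 + 2 \left(\sqrt{1 - 2}\right)^{2} + 2 \sqrt{1 - 2} \left(-23\right)\right)\right) = - 224357 \left(81071 + \left(-5 + 2 \left(\sqrt{-1}\right)^{2} + 2 \sqrt{-1} \left(-23\right)\right)\right) = - 224357 \left(81071 + \left(-5 + 2 i^{2} + 2 i \left(-23\right)\right)\right) = - 224357 \left(81071 - \left(7 + 46 i\right)\right) = - 224357 \left(81064 - 46 i\right) = -18187275848 + 10320422 i$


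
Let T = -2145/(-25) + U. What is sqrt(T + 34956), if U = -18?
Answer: sqrt(875595)/5 ≈ 187.15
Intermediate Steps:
T = 339/5 (T = -2145/(-25) - 18 = -2145*(-1)/25 - 18 = -65*(-33/25) - 18 = 429/5 - 18 = 339/5 ≈ 67.800)
sqrt(T + 34956) = sqrt(339/5 + 34956) = sqrt(175119/5) = sqrt(875595)/5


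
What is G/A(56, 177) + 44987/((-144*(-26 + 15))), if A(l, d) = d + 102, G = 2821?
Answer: 61003/1584 ≈ 38.512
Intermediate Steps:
A(l, d) = 102 + d
G/A(56, 177) + 44987/((-144*(-26 + 15))) = 2821/(102 + 177) + 44987/((-144*(-26 + 15))) = 2821/279 + 44987/((-144*(-11))) = 2821*(1/279) + 44987/((-12*(-132))) = 91/9 + 44987/1584 = 61003/1584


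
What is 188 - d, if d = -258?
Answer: 446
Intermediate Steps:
188 - d = 188 - 1*(-258) = 188 + 258 = 446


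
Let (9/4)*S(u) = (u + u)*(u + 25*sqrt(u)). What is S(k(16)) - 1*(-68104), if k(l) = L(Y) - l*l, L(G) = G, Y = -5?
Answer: 128656 - 17400*I*sqrt(29) ≈ 1.2866e+5 - 93702.0*I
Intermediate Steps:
k(l) = -5 - l**2 (k(l) = -5 - l*l = -5 - l**2)
S(u) = 8*u*(u + 25*sqrt(u))/9 (S(u) = 4*((u + u)*(u + 25*sqrt(u)))/9 = 4*((2*u)*(u + 25*sqrt(u)))/9 = 4*(2*u*(u + 25*sqrt(u)))/9 = 8*u*(u + 25*sqrt(u))/9)
S(k(16)) - 1*(-68104) = (8*(-5 - 1*16**2)**2/9 + 200*(-5 - 1*16**2)**(3/2)/9) - 1*(-68104) = (8*(-5 - 1*256)**2/9 + 200*(-5 - 1*256)**(3/2)/9) + 68104 = (8*(-5 - 256)**2/9 + 200*(-5 - 256)**(3/2)/9) + 68104 = ((8/9)*(-261)**2 + 200*(-261)**(3/2)/9) + 68104 = ((8/9)*68121 + 200*(-783*I*sqrt(29))/9) + 68104 = (60552 - 17400*I*sqrt(29)) + 68104 = 128656 - 17400*I*sqrt(29)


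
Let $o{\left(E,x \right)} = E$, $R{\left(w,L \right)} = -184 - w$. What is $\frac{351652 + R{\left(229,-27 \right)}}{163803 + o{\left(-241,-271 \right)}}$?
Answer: $\frac{50177}{23366} \approx 2.1474$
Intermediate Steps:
$\frac{351652 + R{\left(229,-27 \right)}}{163803 + o{\left(-241,-271 \right)}} = \frac{351652 - 413}{163803 - 241} = \frac{351652 - 413}{163562} = \left(351652 - 413\right) \frac{1}{163562} = 351239 \cdot \frac{1}{163562} = \frac{50177}{23366}$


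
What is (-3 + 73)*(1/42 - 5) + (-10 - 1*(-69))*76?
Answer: 12407/3 ≈ 4135.7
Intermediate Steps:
(-3 + 73)*(1/42 - 5) + (-10 - 1*(-69))*76 = 70*(1/42 - 5) + (-10 + 69)*76 = 70*(-209/42) + 59*76 = -1045/3 + 4484 = 12407/3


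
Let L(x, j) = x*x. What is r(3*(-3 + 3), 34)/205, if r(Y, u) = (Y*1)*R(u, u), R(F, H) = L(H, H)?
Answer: 0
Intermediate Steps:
L(x, j) = x²
R(F, H) = H²
r(Y, u) = Y*u² (r(Y, u) = (Y*1)*u² = Y*u²)
r(3*(-3 + 3), 34)/205 = ((3*(-3 + 3))*34²)/205 = ((3*0)*1156)/205 = (0*1156)/205 = (1/205)*0 = 0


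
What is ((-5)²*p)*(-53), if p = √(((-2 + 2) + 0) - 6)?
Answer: -1325*I*√6 ≈ -3245.6*I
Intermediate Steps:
p = I*√6 (p = √((0 + 0) - 6) = √(0 - 6) = √(-6) = I*√6 ≈ 2.4495*I)
((-5)²*p)*(-53) = ((-5)²*(I*√6))*(-53) = (25*(I*√6))*(-53) = (25*I*√6)*(-53) = -1325*I*√6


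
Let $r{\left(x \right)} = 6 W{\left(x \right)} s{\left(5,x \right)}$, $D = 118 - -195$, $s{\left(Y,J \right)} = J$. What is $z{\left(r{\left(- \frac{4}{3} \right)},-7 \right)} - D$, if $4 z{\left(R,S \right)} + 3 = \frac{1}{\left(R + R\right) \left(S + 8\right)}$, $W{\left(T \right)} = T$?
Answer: $- \frac{80317}{256} \approx -313.74$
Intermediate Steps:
$D = 313$ ($D = 118 + 195 = 313$)
$r{\left(x \right)} = 6 x^{2}$ ($r{\left(x \right)} = 6 x x = 6 x^{2}$)
$z{\left(R,S \right)} = - \frac{3}{4} + \frac{1}{8 R \left(8 + S\right)}$ ($z{\left(R,S \right)} = - \frac{3}{4} + \frac{1}{4 \left(R + R\right) \left(S + 8\right)} = - \frac{3}{4} + \frac{1}{4 \cdot 2 R \left(8 + S\right)} = - \frac{3}{4} + \frac{\frac{1}{2} \frac{1}{R} \frac{1}{8 + S}}{4} = - \frac{3}{4} + \frac{1}{8 R \left(8 + S\right)}$)
$z{\left(r{\left(- \frac{4}{3} \right)},-7 \right)} - D = \frac{1 - 48 \cdot 6 \left(- \frac{4}{3}\right)^{2} - 6 \cdot 6 \left(- \frac{4}{3}\right)^{2} \left(-7\right)}{8 \cdot 6 \left(- \frac{4}{3}\right)^{2} \left(8 - 7\right)} - 313 = \frac{1 - 48 \cdot 6 \left(\left(-4\right) \frac{1}{3}\right)^{2} - 6 \cdot 6 \left(\left(-4\right) \frac{1}{3}\right)^{2} \left(-7\right)}{8 \cdot 6 \left(\left(-4\right) \frac{1}{3}\right)^{2} \cdot 1} - 313 = \frac{1}{8} \frac{1}{6 \left(- \frac{4}{3}\right)^{2}} \cdot 1 \left(1 - 48 \cdot 6 \left(- \frac{4}{3}\right)^{2} - 6 \cdot 6 \left(- \frac{4}{3}\right)^{2} \left(-7\right)\right) - 313 = \frac{1}{8} \frac{1}{6 \cdot \frac{16}{9}} \cdot 1 \left(1 - 48 \cdot 6 \cdot \frac{16}{9} - 6 \cdot 6 \cdot \frac{16}{9} \left(-7\right)\right) - 313 = \frac{1}{8} \frac{1}{\frac{32}{3}} \cdot 1 \left(1 - 512 - 64 \left(-7\right)\right) - 313 = \frac{1}{8} \cdot \frac{3}{32} \cdot 1 \left(1 - 512 + 448\right) - 313 = \frac{1}{8} \cdot \frac{3}{32} \cdot 1 \left(-63\right) - 313 = - \frac{189}{256} - 313 = - \frac{80317}{256}$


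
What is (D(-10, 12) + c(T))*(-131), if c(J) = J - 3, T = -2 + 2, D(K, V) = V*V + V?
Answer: -20043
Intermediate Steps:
D(K, V) = V + V² (D(K, V) = V² + V = V + V²)
T = 0
c(J) = -3 + J
(D(-10, 12) + c(T))*(-131) = (12*(1 + 12) + (-3 + 0))*(-131) = (12*13 - 3)*(-131) = (156 - 3)*(-131) = 153*(-131) = -20043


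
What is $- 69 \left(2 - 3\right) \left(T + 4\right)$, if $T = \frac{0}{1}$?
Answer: $276$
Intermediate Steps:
$T = 0$ ($T = 0 \cdot 1 = 0$)
$- 69 \left(2 - 3\right) \left(T + 4\right) = - 69 \left(2 - 3\right) \left(0 + 4\right) = - 69 \left(\left(-1\right) 4\right) = \left(-69\right) \left(-4\right) = 276$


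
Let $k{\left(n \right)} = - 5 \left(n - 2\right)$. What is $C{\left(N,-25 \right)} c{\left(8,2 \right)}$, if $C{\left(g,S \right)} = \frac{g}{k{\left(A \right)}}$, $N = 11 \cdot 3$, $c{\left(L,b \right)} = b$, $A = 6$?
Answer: $- \frac{33}{10} \approx -3.3$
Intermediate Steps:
$N = 33$
$k{\left(n \right)} = 10 - 5 n$ ($k{\left(n \right)} = - 5 \left(-2 + n\right) = 10 - 5 n$)
$C{\left(g,S \right)} = - \frac{g}{20}$ ($C{\left(g,S \right)} = \frac{g}{10 - 30} = \frac{g}{-20} = g \left(- \frac{1}{20}\right) = - \frac{g}{20}$)
$C{\left(N,-25 \right)} c{\left(8,2 \right)} = \left(- \frac{1}{20}\right) 33 \cdot 2 = \left(- \frac{33}{20}\right) 2 = - \frac{33}{10}$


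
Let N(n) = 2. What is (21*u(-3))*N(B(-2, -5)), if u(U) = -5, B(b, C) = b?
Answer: -210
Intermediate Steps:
(21*u(-3))*N(B(-2, -5)) = (21*(-5))*2 = -105*2 = -210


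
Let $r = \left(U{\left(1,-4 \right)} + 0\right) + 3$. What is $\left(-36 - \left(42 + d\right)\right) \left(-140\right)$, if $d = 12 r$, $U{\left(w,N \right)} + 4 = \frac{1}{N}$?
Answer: $8820$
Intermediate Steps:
$U{\left(w,N \right)} = -4 + \frac{1}{N}$
$r = - \frac{5}{4}$ ($r = \left(\left(-4 + \frac{1}{-4}\right) + 0\right) + 3 = \left(\left(-4 - \frac{1}{4}\right) + 0\right) + 3 = \left(- \frac{17}{4} + 0\right) + 3 = - \frac{17}{4} + 3 = - \frac{5}{4} \approx -1.25$)
$d = -15$ ($d = 12 \left(- \frac{5}{4}\right) = -15$)
$\left(-36 - \left(42 + d\right)\right) \left(-140\right) = \left(-36 - 27\right) \left(-140\right) = \left(-63\right) \left(-140\right) = 8820$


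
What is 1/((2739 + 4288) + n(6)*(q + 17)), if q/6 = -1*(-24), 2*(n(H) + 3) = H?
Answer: 1/7027 ≈ 0.00014231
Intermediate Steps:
n(H) = -3 + H/2
q = 144 (q = 6*(-1*(-24)) = 6*24 = 144)
1/((2739 + 4288) + n(6)*(q + 17)) = 1/((2739 + 4288) + (-3 + (½)*6)*(144 + 17)) = 1/(7027 + (-3 + 3)*161) = 1/(7027 + 0*161) = 1/(7027 + 0) = 1/7027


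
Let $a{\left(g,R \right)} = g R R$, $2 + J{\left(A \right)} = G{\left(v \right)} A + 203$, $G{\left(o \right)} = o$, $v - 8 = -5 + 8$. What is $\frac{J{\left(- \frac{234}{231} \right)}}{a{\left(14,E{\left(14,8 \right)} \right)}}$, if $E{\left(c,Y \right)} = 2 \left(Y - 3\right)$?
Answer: $\frac{1329}{9800} \approx 0.13561$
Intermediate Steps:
$v = 11$ ($v = 8 + \left(-5 + 8\right) = 8 + 3 = 11$)
$E{\left(c,Y \right)} = -6 + 2 Y$ ($E{\left(c,Y \right)} = 2 \left(-3 + Y\right) = -6 + 2 Y$)
$J{\left(A \right)} = 201 + 11 A$ ($J{\left(A \right)} = -2 + \left(11 A + 203\right) = -2 + \left(203 + 11 A\right) = 201 + 11 A$)
$a{\left(g,R \right)} = g R^{2}$ ($a{\left(g,R \right)} = R g R = g R^{2}$)
$\frac{J{\left(- \frac{234}{231} \right)}}{a{\left(14,E{\left(14,8 \right)} \right)}} = \frac{201 + 11 \left(- \frac{234}{231}\right)}{14 \left(-6 + 2 \cdot 8\right)^{2}} = \frac{201 + 11 \left(\left(-234\right) \frac{1}{231}\right)}{14 \left(-6 + 16\right)^{2}} = \frac{201 + 11 \left(- \frac{78}{77}\right)}{14 \cdot 10^{2}} = \frac{201 - \frac{78}{7}}{14 \cdot 100} = \frac{1329}{7 \cdot 1400} = \frac{1329}{7} \cdot \frac{1}{1400} = \frac{1329}{9800}$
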